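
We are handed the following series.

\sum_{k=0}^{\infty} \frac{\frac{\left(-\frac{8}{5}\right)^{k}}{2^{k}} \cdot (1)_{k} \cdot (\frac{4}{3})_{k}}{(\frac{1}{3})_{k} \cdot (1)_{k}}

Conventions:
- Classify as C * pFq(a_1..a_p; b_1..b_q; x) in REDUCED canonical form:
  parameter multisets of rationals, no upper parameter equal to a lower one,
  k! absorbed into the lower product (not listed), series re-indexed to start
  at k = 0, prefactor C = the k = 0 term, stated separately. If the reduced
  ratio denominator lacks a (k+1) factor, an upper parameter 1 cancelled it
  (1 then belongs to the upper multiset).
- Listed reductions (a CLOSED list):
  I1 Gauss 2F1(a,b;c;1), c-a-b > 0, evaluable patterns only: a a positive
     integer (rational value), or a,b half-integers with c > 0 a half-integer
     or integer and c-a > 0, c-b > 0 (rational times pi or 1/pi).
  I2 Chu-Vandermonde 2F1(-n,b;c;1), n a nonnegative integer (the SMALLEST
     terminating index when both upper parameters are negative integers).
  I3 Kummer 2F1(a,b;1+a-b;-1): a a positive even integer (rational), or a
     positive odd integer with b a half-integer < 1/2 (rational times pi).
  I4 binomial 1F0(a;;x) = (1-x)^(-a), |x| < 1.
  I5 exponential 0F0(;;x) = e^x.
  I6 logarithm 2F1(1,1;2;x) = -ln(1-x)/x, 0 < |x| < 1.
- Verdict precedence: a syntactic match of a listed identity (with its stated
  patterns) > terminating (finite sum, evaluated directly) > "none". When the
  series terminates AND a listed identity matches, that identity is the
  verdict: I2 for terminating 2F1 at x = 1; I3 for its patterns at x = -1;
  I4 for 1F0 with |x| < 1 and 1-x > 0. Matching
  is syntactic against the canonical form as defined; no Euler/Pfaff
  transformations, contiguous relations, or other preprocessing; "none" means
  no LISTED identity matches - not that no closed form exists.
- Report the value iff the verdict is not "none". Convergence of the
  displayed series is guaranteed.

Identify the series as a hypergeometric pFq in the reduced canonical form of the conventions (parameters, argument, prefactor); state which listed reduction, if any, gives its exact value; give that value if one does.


At argument -\frac{4}{5}: a 2F1 with upper {1, \frac{4}{3}}, lower {\frac{1}{3}}, scaled by C = 1. Verdict: none. Every listed pattern misses the 2F1 form at -\frac{4}{5}, upper {1, \frac{4}{3}}.

First insight: with t_0 = 1, the two k-th powers (C = 1) combine into one argument.
Consecutive-term ratio: r(k) = -\frac{4}{5} * (k+1) (k+\frac{4}{3}) / [(k+\frac{1}{3}) (k+1)] - rational; roots negated = parameters, x = -\frac{4}{5}, C = 1.


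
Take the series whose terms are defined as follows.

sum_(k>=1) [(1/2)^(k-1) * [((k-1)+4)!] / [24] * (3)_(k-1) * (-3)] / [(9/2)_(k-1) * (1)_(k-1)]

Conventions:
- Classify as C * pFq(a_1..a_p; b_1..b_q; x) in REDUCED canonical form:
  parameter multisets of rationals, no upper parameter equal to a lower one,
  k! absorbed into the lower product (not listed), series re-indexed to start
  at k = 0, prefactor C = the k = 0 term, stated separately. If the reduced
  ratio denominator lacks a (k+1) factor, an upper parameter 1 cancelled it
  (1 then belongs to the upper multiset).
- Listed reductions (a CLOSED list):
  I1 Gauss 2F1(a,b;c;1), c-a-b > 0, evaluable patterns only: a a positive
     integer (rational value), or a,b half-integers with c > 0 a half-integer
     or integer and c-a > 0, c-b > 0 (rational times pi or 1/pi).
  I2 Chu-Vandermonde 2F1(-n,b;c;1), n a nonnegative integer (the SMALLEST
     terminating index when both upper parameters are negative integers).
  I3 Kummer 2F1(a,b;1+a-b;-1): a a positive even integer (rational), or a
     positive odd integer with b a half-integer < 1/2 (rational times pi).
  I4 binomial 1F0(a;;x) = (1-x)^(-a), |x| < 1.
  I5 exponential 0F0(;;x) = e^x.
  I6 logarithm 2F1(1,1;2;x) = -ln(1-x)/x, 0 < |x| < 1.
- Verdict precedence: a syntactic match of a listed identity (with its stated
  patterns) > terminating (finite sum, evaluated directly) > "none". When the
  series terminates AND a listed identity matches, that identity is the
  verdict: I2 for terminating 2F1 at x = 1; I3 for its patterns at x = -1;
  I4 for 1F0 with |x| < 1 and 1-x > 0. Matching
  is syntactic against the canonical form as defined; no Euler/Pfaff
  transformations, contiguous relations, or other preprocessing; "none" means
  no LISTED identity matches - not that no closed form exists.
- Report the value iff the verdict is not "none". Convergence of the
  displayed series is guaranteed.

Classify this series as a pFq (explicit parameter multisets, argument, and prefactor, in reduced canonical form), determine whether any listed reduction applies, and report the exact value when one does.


Prefactor -3, argument 1/2: 2F1 with upper {3, 5} over lower {9/2}. Verdict: none. No listed pattern accepts 2F1(3, 5; 9/2; 1/2).

Key step: t_0 being -3, (1)_k (prefactor -3) is k! itself.
Step ratio: r(k) = (1/2) * (k+3) (k+5) / [(k+9/2) (k+1)] - rational; roots negated = parameters, x = (1/2), C = -3.


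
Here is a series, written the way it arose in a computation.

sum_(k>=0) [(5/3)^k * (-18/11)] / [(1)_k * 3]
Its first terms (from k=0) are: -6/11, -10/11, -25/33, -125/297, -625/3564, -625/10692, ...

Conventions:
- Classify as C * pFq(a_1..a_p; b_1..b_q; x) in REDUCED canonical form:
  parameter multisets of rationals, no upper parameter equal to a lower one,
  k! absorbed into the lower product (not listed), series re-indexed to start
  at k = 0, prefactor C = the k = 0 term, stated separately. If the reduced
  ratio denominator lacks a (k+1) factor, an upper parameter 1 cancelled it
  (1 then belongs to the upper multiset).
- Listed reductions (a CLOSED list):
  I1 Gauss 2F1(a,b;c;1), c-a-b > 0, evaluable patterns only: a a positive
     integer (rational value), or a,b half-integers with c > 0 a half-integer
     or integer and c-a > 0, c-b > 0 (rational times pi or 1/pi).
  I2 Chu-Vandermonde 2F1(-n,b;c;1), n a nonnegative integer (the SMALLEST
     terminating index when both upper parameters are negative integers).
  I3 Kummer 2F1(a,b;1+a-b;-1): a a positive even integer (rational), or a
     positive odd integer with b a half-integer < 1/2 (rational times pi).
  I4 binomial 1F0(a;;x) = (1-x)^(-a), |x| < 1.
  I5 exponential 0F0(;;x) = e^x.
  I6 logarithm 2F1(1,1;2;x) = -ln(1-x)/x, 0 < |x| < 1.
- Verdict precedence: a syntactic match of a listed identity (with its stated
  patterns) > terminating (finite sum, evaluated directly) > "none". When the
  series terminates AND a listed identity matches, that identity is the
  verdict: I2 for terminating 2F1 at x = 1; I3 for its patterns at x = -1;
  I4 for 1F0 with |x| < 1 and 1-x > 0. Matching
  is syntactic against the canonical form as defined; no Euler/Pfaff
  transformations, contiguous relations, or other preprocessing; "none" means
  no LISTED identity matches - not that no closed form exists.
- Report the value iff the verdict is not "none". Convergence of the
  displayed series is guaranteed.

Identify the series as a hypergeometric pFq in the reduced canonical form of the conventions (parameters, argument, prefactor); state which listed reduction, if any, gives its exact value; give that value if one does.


This is -6/11 * 0F0(-; -; 5/3) in reduced canonical form. Verdict: this is the exponential series (I5) (the 0F0 exponential series at x = 5/3). Its exact value is (-6/11) * e^(5/3).

Key step: x = (5/3) and the constant factors (C = -6/11, x = 5/3) combine into one prefactor.
Term ratio: r(k) = (5/3) * 1 / [(k+1)] - poly over poly, x = (5/3) from leading terms; C = -6/11 at k = 0.


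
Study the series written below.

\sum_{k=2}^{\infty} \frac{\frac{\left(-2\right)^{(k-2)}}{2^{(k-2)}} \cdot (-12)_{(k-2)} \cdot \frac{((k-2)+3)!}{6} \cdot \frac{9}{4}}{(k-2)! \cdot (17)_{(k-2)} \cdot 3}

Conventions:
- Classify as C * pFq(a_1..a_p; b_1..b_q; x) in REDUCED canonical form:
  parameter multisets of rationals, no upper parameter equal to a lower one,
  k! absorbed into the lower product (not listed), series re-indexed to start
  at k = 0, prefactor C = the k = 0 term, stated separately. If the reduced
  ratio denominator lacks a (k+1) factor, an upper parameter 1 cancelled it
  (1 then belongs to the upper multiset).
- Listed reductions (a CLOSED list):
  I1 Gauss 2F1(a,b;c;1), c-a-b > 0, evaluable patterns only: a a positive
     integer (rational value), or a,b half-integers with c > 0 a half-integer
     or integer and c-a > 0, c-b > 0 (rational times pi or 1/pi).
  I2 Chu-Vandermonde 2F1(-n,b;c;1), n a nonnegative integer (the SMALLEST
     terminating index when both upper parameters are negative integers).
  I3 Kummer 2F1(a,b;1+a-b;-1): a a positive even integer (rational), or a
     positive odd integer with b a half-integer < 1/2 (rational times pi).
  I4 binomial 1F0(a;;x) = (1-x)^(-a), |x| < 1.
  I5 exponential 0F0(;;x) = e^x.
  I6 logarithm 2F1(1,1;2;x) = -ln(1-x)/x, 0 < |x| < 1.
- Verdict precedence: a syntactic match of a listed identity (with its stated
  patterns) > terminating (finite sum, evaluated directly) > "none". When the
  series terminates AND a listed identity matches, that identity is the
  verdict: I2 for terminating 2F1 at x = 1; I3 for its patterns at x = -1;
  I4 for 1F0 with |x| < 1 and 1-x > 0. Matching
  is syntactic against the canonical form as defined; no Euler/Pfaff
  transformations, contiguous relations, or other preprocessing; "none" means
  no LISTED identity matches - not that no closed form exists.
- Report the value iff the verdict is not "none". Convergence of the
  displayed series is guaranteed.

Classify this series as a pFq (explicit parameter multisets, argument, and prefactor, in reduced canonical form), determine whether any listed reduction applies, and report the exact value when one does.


First insight: t_0 = \frac{3}{4} here, and the two k-th powers (C = 3/4) combine into one argument.
Adjacent-term ratio: r(k) = -1 * (k-12) (k+4) / [(k+17) (k+1)] - rational; roots negated = parameters, x = -1, C = \frac{3}{4}.

Reduced: x = -1, 2F1, upper = {-12, 4}, lower = {17}, C = \frac{3}{4}. Verdict at x = -1: Kummer (I3) matches (x = -1; c = 17 equals 1+a-b for upper {-12, 4}: listed pattern). Exact value: 15.


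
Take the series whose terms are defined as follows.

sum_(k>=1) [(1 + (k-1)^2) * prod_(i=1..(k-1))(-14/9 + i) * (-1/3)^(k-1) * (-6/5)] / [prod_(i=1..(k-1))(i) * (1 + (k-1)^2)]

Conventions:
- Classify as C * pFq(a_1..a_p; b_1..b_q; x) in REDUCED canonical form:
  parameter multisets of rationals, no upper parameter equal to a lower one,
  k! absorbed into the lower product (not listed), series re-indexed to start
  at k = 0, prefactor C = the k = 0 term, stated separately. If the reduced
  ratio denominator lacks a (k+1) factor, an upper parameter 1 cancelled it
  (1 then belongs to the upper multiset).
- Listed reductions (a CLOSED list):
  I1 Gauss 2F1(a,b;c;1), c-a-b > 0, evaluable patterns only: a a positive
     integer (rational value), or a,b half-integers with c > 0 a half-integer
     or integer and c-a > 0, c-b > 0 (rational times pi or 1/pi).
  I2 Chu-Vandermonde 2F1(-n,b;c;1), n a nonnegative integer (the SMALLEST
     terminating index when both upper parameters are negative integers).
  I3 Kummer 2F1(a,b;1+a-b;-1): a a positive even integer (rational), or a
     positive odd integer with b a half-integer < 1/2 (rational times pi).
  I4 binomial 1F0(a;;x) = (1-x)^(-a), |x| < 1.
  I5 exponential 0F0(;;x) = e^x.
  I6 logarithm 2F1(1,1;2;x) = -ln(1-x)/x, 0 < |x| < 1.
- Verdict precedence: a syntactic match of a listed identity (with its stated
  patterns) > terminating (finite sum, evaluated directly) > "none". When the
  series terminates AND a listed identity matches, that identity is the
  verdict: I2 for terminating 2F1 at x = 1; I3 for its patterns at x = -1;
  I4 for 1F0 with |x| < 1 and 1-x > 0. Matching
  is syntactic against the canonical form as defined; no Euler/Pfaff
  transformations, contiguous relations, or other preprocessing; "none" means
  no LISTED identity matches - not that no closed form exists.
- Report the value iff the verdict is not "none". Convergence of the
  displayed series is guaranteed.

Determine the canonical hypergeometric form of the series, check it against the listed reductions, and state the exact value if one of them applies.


The series (x = -1/3) is 1F0: upper {-5/9}, lower {-}, prefactor -6/5. Verdict (x = -1/3): binomial (I4) applies (the 1F0 binomial series: exponent 5/9, x = -1/3). Value: (-6/5) * (4/3)^(5/9).

Key step: with t_0 = -6/5, the factor k^2 + 1 cancels (top and bottom), leaving C = -6/5.
Step ratio: r(k) = (-1/3) * (k-5/9) / [(k+1)] - rational; roots negated = parameters, x = (-1/3), C = -6/5.


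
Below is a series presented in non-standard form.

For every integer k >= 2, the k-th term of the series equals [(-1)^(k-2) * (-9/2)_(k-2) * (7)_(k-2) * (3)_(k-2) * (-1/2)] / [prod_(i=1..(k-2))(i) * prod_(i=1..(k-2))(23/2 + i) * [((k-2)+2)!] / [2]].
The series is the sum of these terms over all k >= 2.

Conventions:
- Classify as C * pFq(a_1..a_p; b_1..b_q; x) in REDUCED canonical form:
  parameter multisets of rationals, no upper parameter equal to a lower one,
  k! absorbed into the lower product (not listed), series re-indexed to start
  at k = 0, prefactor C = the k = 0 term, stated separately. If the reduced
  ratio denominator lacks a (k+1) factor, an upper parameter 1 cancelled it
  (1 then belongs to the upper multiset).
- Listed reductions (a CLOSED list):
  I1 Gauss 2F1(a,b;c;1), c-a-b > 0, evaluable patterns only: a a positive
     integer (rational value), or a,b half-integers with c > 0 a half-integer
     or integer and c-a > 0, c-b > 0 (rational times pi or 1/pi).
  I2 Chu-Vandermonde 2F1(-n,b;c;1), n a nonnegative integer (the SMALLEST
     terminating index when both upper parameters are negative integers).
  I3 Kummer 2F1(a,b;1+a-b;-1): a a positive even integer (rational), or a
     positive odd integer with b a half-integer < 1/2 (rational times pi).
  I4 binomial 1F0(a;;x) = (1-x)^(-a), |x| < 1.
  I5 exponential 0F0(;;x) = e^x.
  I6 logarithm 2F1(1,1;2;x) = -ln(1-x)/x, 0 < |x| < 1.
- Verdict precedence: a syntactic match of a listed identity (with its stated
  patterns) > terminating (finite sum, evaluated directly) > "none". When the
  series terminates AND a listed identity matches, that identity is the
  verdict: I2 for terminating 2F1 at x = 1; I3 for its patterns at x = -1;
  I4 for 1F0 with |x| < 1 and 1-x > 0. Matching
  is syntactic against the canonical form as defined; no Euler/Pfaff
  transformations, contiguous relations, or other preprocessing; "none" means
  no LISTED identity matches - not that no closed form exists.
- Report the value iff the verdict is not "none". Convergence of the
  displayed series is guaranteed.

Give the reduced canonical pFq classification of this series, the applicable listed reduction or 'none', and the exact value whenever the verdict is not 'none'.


First insight: x = (-1) and the product of the first k integers (prefactor -1/2) is k!.
Term ratio: r(k) = (-1) * (k-9/2) (k+7) / [(k+25/2) (k+1)] - poly over poly, x = (-1) from leading terms; C = -1/2 at k = 0.

This is -1/2 * 2F1(-9/2, 7; 25/2; -1) in reduced canonical form. Verdict at x = -1: Kummer's theorem (I3) matches (x = -1; c = 25/2 equals 1+a-b for upper {-9/2, 7}: listed pattern). Sum: (-334639305/268435456) * pi.


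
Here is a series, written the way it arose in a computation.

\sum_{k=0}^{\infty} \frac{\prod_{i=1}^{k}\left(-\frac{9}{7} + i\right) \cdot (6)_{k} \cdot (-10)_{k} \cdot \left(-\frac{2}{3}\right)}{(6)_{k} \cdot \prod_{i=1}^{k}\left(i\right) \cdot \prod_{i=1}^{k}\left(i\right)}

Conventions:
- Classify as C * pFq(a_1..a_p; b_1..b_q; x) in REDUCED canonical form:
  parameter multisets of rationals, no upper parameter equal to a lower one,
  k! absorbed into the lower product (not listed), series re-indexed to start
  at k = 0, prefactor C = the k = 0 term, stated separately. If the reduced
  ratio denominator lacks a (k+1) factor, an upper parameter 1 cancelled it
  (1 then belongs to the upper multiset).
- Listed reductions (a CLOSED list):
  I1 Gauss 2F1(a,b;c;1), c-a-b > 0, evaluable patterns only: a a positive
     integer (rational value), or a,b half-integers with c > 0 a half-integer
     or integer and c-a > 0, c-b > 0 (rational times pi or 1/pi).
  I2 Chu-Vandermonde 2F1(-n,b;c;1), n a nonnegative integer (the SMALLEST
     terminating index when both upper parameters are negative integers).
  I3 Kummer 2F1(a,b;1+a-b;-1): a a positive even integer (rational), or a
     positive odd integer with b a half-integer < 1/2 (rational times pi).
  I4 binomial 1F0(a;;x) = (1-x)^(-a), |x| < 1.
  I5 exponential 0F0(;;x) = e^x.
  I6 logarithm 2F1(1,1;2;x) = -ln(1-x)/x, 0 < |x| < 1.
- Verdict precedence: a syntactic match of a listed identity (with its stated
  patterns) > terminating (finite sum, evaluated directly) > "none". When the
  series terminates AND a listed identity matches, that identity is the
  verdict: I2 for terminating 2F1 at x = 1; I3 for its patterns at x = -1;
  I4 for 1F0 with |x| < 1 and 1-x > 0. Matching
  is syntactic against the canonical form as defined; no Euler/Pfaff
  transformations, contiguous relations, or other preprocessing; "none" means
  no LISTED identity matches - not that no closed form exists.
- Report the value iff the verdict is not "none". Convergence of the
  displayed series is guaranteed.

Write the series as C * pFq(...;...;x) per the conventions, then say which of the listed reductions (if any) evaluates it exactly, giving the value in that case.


Reduced: x = 1, 2F1, upper = {-10, -\frac{2}{7}}, lower = {1}, C = -\frac{2}{3}. Verdict: Vandermonde's identity (I2) fires (terminating 2F1 at x = 1 with n = 10, b = -2/7, c = 1). Value: -\frac{2879743152}{1977326743}.

The tell: x = 1 and the lower running product (C = -2/3) is a rising factorial.
Term ratio: r(k) = 1 * (k-10) (k-\frac{2}{7}) / [(k+1) (k+1)] - rational in k. x = 1; t_0 = -\frac{2}{3}; negate the roots.


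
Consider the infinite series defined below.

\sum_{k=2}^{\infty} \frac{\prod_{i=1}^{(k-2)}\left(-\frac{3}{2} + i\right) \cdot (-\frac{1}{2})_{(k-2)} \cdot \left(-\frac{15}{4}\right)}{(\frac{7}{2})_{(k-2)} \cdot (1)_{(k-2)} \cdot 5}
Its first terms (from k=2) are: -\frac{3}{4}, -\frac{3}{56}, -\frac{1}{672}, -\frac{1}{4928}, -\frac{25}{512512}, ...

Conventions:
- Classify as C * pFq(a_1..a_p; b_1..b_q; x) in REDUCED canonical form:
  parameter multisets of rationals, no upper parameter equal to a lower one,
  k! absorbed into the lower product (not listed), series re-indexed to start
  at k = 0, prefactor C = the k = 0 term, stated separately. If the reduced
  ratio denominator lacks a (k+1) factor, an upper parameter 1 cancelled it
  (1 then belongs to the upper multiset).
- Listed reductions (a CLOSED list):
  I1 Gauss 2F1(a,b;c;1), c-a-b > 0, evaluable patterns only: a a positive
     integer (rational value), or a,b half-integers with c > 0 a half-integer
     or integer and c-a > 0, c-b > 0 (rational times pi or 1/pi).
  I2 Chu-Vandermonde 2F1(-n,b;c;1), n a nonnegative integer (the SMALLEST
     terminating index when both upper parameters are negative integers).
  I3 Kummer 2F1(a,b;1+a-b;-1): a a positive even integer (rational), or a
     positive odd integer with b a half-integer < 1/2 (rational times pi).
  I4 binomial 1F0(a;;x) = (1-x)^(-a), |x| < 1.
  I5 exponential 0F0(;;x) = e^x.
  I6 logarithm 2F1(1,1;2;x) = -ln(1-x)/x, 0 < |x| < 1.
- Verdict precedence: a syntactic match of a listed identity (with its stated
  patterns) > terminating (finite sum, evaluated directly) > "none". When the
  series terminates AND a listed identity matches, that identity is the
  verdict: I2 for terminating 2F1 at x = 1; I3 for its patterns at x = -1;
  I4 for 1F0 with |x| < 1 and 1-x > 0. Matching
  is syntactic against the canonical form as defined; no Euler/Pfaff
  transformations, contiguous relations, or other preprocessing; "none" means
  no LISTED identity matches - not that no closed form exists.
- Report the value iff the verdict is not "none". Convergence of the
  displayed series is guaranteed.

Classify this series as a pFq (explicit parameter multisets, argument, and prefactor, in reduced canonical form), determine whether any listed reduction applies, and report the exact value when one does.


With C = -\frac{3}{4}: the canonical form is 2F1(-\frac{1}{2}, -\frac{1}{2}; \frac{7}{2}; 1). Verdict at x = 1: Gauss (I1, half-integer pattern) matches (x = 1; upper {-\frac{1}{2}, -\frac{1}{2}} half-integers, c = \frac{7}{2} in the evaluable pattern). Value: \left(-\frac{525}{2048}\right) \cdot \pi.

Key step: t_0 = -\frac{3}{4} here, and the running product (C = -3/4, x = 1) telescopes to a rising factorial.
Term ratio: r(k) = 1 * (k-\frac{1}{2}) (k-\frac{1}{2}) / [(k+\frac{7}{2}) (k+1)] - rational in k, leading ratio 1; with t_0 = -\frac{3}{4}, classification follows.


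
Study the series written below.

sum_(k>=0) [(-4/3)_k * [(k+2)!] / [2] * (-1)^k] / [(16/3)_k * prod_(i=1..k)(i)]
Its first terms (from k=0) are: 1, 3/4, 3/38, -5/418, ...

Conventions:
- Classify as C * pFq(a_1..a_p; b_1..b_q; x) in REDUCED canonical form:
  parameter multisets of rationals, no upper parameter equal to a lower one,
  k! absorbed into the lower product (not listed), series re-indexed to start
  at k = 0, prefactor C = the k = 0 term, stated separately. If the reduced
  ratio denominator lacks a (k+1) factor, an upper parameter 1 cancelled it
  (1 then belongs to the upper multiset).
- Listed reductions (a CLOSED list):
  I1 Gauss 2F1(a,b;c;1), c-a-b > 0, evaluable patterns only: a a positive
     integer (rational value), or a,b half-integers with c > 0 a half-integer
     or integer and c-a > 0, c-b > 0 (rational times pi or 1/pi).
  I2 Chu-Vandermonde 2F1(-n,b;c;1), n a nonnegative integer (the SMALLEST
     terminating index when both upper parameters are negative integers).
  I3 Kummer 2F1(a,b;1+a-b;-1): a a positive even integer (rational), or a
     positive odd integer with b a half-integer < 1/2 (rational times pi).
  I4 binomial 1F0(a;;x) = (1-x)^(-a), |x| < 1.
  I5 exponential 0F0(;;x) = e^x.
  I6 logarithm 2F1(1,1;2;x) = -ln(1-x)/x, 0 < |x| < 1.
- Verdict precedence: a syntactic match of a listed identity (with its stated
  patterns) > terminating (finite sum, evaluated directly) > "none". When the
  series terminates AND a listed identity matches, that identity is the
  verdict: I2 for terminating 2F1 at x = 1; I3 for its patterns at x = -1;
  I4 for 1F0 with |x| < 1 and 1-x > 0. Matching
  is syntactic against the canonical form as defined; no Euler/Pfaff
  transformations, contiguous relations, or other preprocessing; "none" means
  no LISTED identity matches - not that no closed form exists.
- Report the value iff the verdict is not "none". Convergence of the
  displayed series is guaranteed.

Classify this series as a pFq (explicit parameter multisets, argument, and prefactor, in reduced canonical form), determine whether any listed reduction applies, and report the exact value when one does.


The series (x = -1) is 2F1: upper {-4/3, 3}, lower {16/3}, prefactor 1. Verdict: none. A 2F1 with upper {-4/3, 3} fits none of I1-I6 at x = -1; the sum runs forever.

Key step: from the first term 1: the factorial ratio (C = 1, x = -1) (k+a-1)!/(a-1)! is a rising factorial (a)_k.
Adjacent-term ratio: r(k) = (-1) * (k-4/3) (k+3) / [(k+16/3) (k+1)] - rational in k, leading ratio (-1); with t_0 = 1, classification follows.


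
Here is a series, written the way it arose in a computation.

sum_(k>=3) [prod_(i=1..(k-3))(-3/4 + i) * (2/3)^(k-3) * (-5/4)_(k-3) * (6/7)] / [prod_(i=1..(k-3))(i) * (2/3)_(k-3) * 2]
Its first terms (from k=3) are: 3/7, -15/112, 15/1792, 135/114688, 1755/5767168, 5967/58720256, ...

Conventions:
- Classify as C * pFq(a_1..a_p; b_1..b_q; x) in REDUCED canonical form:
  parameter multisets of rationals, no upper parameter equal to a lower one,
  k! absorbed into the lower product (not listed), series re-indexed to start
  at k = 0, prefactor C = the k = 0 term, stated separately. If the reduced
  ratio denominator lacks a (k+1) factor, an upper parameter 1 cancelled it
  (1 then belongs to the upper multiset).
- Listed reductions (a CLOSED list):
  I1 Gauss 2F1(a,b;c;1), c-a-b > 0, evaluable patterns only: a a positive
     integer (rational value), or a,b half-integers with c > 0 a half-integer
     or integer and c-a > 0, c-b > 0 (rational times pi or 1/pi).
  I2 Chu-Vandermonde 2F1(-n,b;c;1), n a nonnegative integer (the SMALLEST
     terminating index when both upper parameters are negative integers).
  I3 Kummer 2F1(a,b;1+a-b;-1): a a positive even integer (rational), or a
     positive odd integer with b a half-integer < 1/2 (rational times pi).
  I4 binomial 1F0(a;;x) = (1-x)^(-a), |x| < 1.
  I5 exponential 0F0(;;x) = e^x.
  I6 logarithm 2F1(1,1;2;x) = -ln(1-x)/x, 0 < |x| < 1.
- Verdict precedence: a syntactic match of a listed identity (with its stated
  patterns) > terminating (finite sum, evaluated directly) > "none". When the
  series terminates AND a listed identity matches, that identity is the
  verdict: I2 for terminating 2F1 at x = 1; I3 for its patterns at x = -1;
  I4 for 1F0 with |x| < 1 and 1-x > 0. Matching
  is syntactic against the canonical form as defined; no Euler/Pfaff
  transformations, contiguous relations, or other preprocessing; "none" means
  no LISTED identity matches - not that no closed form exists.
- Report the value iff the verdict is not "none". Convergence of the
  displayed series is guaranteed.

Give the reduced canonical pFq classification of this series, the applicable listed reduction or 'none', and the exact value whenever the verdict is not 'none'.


Key step: with t_0 = 3/7, the running product (C = 3/7) telescopes to a rising factorial.
Adjacent-term ratio: r(k) = (2/3) * (k-5/4) (k+1/4) / [(k+2/3) (k+1)] - rational; roots negated = parameters, x = (2/3), C = 3/7.

The series (x = 2/3) is 2F1: upper {-5/4, 1/4}, lower {2/3}, prefactor 3/7. Verdict: none - this 2F1 at x = 2/3 matches no listed pattern, and upper {-5/4, 1/4} holds no stopper.


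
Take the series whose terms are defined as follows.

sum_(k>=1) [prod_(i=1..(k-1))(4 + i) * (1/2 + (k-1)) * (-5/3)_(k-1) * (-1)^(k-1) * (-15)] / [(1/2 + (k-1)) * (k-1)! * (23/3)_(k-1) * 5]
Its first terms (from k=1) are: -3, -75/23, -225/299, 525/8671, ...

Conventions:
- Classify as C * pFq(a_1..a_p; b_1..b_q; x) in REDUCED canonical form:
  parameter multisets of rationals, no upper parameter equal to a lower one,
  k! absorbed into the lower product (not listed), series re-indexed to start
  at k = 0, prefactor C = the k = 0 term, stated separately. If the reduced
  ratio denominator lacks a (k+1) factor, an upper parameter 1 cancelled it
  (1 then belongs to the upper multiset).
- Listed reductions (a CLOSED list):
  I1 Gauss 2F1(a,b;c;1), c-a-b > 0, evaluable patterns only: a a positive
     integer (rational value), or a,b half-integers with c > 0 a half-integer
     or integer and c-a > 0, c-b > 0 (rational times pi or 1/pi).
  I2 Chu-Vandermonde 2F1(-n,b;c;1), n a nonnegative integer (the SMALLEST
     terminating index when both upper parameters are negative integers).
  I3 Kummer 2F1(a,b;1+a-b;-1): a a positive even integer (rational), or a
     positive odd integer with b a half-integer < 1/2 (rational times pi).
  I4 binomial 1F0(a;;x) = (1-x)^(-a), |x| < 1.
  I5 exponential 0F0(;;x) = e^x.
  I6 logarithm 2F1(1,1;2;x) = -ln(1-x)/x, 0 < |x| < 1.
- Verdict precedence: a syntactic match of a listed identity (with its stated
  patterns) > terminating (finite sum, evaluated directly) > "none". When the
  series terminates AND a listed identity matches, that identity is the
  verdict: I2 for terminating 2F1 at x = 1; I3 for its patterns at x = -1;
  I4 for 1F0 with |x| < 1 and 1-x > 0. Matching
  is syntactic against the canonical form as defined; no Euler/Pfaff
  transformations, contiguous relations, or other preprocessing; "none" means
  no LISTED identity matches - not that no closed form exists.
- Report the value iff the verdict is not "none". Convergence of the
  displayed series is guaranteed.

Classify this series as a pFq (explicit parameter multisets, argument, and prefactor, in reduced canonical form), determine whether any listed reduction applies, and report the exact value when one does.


Prefactor -3, argument -1: 2F1 with upper {-5/3, 5} over lower {23/3}. Verdict: none here - no I1-I6 shape fits x = -1 with lower {23/3}.

The tell: t_0 = -3 here, and the running product (C = -3, x = -1) telescopes to a rising factorial.
Adjacent-term ratio: r(k) = (-1) * (k-5/3) (k+5) / [(k+23/3) (k+1)] ; factor over Q: parameters, x = (-1), and C = -3.


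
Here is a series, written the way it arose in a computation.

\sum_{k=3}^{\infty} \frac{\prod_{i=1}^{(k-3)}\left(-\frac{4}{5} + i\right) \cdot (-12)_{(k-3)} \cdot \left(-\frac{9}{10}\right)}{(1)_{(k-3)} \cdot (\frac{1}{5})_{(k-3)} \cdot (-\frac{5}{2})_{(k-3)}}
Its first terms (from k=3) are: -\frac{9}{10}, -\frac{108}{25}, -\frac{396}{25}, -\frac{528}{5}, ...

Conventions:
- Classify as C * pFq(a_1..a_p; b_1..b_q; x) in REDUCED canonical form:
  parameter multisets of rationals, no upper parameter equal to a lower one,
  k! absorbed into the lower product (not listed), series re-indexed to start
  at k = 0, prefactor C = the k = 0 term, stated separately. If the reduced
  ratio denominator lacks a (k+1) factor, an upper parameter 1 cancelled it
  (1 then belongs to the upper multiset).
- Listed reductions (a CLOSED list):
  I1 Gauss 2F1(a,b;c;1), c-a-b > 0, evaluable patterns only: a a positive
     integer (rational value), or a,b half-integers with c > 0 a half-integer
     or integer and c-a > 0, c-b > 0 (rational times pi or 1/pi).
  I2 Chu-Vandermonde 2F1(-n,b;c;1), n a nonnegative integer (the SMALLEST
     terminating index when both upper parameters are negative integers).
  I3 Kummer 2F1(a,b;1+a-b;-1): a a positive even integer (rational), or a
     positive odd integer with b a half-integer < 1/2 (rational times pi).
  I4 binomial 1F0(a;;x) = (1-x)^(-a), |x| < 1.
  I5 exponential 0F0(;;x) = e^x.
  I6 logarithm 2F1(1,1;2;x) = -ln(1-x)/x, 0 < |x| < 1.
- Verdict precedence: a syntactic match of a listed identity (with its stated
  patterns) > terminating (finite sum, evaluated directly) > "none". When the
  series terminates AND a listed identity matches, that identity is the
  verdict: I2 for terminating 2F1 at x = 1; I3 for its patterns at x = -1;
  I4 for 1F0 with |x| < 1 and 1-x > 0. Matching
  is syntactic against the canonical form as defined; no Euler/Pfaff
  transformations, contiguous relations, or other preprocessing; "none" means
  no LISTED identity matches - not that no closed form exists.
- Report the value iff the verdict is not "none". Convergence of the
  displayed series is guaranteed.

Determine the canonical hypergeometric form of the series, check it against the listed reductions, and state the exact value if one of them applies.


First insight: from the first term -\frac{9}{10}: the parameter 1/5 appears in both the upper and lower lists and cancels.
Consecutive-term ratio: r(k) = 1 * (k-12) / [(k-\frac{5}{2}) (k+1)] - poly over poly, x = 1 from leading terms; C = -\frac{9}{10} at k = 0.

At argument 1: a 1F1 with upper {-12}, lower {-\frac{5}{2}}, scaled by C = -\frac{9}{10}. Verdict: terminating at k = 12: the factor (-12)_k kills every later term; summing the 13 survivors is exact. Value: \frac{2272656487}{82046250}.


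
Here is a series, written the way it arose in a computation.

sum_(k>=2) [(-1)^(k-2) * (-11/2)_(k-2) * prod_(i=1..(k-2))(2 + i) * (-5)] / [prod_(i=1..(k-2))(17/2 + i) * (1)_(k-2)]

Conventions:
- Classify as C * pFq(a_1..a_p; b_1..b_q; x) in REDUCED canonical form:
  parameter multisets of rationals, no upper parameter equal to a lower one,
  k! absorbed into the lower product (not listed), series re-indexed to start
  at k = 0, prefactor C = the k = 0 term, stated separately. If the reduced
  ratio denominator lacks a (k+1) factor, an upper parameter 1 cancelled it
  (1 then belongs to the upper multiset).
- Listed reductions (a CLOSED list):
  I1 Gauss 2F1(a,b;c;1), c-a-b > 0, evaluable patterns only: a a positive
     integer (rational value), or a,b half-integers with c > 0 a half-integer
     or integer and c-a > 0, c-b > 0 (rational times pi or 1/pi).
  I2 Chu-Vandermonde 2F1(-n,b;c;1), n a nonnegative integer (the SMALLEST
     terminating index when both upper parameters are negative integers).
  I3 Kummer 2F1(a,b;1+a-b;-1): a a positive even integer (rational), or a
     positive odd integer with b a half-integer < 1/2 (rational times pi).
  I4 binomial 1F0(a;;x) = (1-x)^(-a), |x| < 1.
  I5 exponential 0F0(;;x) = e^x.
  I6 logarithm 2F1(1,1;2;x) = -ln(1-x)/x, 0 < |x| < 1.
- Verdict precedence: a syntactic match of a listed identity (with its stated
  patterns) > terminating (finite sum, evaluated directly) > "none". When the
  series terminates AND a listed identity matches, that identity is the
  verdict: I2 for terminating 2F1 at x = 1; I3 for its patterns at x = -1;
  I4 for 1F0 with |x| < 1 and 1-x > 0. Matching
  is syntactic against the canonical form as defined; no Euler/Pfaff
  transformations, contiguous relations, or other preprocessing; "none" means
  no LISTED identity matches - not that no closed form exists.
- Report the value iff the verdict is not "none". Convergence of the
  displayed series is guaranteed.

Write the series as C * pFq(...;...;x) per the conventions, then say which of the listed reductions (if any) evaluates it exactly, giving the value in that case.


x = -1 here; the reduced form reads 2F1, upper {-11/2, 3}, lower {19/2}, C = -5. Verdict (x = -1): the Kummer evaluation I3 applies (x = -1; c = 19/2 equals 1+a-b for upper {-11/2, 3}: listed pattern). Value: (-546975/65536) * pi.

The tell: from the first term -5: the running product (C = -5, x = -1) telescopes to a rising factorial.
Ratio: r(k) = (-1) * (k-11/2) (k+3) / [(k+19/2) (k+1)] - rational in k. x = (-1); t_0 = -5; negate the roots.


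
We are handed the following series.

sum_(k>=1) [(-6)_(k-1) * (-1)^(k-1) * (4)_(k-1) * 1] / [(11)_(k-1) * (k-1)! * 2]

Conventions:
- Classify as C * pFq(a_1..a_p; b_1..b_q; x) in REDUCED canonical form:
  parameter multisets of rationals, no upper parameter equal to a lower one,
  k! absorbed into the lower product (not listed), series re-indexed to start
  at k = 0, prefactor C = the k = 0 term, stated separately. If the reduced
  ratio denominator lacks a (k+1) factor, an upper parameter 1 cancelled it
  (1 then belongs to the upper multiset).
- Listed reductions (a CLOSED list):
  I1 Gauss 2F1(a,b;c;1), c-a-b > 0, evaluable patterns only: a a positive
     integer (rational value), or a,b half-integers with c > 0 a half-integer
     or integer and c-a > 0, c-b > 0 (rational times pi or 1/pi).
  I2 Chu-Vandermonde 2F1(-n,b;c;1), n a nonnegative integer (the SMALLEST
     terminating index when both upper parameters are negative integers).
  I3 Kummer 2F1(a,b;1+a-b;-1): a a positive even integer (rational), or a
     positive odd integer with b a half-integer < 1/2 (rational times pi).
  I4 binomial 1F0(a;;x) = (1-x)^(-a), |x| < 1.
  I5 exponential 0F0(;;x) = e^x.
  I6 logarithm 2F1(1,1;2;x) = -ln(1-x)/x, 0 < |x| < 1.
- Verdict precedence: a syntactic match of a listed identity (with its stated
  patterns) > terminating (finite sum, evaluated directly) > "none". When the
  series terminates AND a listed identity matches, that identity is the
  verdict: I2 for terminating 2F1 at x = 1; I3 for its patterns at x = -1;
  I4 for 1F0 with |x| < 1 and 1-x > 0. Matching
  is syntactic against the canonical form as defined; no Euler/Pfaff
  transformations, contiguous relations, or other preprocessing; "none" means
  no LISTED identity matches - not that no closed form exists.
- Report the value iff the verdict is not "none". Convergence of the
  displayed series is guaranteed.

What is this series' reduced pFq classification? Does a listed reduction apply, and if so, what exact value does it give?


First insight: t_0 being 1/2, the constant factors (C = 1/2, x = -1) combine into one prefactor.
Ratio: r(k) = (-1) * (k-6) (k+4) / [(k+11) (k+1)] - rational in k. x = (-1); t_0 = 1/2; negate the roots.

At argument -1: a 2F1 with upper {-6, 4}, lower {11}, scaled by C = 1/2. Verdict: Kummer's theorem (I3) fires (x = -1; c = 11 equals 1+a-b for upper {-6, 4}: listed pattern). Sum: 15/4.


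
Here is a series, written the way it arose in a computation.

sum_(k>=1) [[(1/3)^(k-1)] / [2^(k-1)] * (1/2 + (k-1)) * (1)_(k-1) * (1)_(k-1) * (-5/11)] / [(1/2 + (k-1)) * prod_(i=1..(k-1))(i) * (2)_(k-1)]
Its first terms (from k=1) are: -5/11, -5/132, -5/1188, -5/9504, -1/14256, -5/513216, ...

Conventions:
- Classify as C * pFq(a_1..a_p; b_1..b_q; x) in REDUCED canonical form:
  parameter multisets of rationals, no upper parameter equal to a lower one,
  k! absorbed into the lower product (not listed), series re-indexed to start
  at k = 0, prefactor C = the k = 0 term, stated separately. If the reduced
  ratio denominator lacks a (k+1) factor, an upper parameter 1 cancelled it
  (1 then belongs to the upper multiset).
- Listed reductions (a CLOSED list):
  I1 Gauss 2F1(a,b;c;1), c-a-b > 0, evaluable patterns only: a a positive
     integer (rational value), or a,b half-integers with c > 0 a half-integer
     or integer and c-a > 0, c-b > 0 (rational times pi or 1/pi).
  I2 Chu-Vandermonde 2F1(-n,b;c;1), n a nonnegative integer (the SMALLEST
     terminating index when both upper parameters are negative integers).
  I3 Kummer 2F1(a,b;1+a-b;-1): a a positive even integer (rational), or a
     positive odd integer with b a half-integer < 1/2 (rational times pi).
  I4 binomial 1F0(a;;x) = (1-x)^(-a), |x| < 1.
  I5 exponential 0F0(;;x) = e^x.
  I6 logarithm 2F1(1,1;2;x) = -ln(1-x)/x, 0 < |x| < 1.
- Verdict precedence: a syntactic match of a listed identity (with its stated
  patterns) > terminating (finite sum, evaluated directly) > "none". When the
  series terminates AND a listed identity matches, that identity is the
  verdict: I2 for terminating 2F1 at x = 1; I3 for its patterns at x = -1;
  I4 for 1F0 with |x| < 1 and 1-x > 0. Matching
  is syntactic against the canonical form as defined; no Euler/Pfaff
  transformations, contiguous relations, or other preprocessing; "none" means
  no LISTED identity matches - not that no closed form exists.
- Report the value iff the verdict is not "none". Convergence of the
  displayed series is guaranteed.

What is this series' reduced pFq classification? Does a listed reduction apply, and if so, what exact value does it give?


With C = -5/11: the canonical form is 2F1(1, 1; 2; 1/6). Verdict: the I6 logarithm reduction matches (the logarithm: parameters (1,1;2), x = 1/6). Sum: (30/11) * ln(5/6).

First insight: t_0 being -5/11, the two k-th powers (C = -5/11) combine into one argument.
Adjacent-term ratio: r(k) = (1/6) * (k+1) (k+1) / [(k+2) (k+1)] - rational in k, leading ratio (1/6); with t_0 = -5/11, classification follows.


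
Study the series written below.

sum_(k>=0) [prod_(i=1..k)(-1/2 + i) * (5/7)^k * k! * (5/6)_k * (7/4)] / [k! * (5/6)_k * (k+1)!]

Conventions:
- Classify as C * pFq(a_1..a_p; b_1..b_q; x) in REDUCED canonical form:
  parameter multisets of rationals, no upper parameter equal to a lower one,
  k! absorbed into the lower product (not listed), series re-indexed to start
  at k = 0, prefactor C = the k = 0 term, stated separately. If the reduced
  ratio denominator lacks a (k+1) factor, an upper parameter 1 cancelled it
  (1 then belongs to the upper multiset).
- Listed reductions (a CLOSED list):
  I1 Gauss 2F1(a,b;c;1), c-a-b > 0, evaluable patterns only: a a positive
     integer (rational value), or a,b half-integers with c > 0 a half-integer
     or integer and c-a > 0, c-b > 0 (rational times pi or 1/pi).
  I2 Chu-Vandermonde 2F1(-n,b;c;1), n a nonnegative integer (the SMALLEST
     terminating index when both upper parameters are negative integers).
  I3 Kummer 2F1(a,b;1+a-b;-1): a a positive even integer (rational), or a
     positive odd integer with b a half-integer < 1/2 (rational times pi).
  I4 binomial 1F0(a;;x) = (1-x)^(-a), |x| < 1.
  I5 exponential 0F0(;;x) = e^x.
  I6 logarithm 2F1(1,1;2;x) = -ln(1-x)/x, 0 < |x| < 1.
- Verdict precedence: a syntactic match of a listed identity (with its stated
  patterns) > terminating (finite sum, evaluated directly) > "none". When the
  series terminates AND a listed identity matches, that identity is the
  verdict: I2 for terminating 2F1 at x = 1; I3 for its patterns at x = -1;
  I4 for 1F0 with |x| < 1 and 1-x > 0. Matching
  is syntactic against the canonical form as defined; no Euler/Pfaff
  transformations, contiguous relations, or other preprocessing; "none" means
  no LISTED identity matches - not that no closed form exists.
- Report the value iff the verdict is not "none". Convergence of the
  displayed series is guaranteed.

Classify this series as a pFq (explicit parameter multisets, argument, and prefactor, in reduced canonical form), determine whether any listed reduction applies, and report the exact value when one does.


This is 7/4 * 2F1(1/2, 1; 2; 5/7) in reduced canonical form. Verdict: no listed reduction: x = 5/7 and upper {1/2, 1} fail every I1-I6 pattern.

Key step: with t_0 = 7/4, the factorial ratio (prefactor 7/4) (k+a-1)!/(a-1)! is a rising factorial (a)_k.
Step ratio: r(k) = (5/7) * (k+1/2) (k+1) / [(k+2) (k+1)] - rational; roots negated = parameters, x = (5/7), C = 7/4.
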